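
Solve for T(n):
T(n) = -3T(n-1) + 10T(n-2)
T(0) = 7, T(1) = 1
Characteristic equation: x² + 3x - 10 = 0, which factors as (x - (-5))(x - (2)) = 0.
Roots r₁ = -5, r₂ = 2 (distinct).
General solution: T(n) = A·(-5)^n + B·(2)^n.
From T(0) = 7: A + B = 7.
From T(1) = 1: -5A + 2B = 1.
Solving: A = \frac{13}{7}, B = \frac{36}{7}.
So T(n) = \frac{13 \left(-5\right)^{n}}{7} + \frac{36 \cdot 2^{n}}{7}.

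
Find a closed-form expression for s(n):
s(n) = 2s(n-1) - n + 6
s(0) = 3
First-order linear with linear forcing.
Homogeneous solution: s_h(n) = A·(2)^n.
Try particular s_p(n) = pn + q. Substituting:
  pn + q = 2(p(n-1) + q) - n + 6.
Matching the n-coefficient: p = 2p - 1 ⇒ p = 1.
Matching constants: q = -2p + 2q + 6 ⇒ q = -4.
General: s(n) = A·(2)^n + n - 4.
Apply s(0) = 3: A - 4 = 3 ⇒ A = 7.
So s(n) = 7 \cdot 2^{n} + n - 4.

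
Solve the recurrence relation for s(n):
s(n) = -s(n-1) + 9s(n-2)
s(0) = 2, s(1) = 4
Characteristic equation: x² + x - 9 = 0.
Discriminant Δ = (-1)² + 4·(9) = 37.
Roots r₁,₂ = (-1 ± √37)/2, so r₁ = - \frac{1}{2} + \frac{\sqrt{37}}{2}, r₂ = - \frac{\sqrt{37}}{2} - \frac{1}{2}.
General solution: s(n) = A·r₁^n + B·r₂^n.
From the initial conditions, A + B = 2 and r₁A + r₂B = 4.
Since r₁ - r₂ = √37: A = (4 - (2)r₂)/√37 = \frac{5 \sqrt{37}}{37} + 1, and B = 2 - A = 1 - \frac{5 \sqrt{37}}{37}.
So s(n) = \left(\frac{5 \sqrt{37}}{37} + 1\right)\left(- \frac{1}{2} + \frac{\sqrt{37}}{2}\right)^n + \left(1 - \frac{5 \sqrt{37}}{37}\right)\left(- \frac{\sqrt{37}}{2} - \frac{1}{2}\right)^n.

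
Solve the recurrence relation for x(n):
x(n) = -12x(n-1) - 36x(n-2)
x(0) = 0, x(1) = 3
Characteristic equation: x² + 12x + 36 = 0, which is (x - (-6))².
Repeated root r = -6.
General solution: x(n) = (A + Bn)·(-6)^n.
From x(0) = 0: A = 0.
From x(1) = 3: (A + B)·(-6) = 3 ⇒ B = - \frac{1}{2}.
So x(n) = \left(- \frac{n}{2}\right) \cdot (-6)^n.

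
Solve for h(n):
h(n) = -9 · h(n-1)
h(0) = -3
Pure geometric recurrence with ratio -9.
By induction h(n) = h(0) · (-9)^n = - 3 \left(-9\right)^{n}.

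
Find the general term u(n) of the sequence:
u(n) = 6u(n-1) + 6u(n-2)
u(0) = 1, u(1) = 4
Characteristic equation: x² - 6x - 6 = 0.
Discriminant Δ = (6)² + 4·(6) = 60.
Roots r₁,₂ = (6 ± √60)/2, so r₁ = 3 + \sqrt{15}, r₂ = 3 - \sqrt{15}.
General solution: u(n) = A·r₁^n + B·r₂^n.
From the initial conditions, A + B = 1 and r₁A + r₂B = 4.
Since r₁ - r₂ = √60: A = (4 - (1)r₂)/√60 = \frac{\sqrt{15}}{30} + \frac{1}{2}, and B = 1 - A = \frac{1}{2} - \frac{\sqrt{15}}{30}.
So u(n) = \left(\frac{\sqrt{15}}{30} + \frac{1}{2}\right)\left(3 + \sqrt{15}\right)^n + \left(\frac{1}{2} - \frac{\sqrt{15}}{30}\right)\left(3 - \sqrt{15}\right)^n.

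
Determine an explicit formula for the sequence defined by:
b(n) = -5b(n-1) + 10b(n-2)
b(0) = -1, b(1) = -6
Characteristic equation: x² + 5x - 10 = 0.
Discriminant Δ = (-5)² + 4·(10) = 65.
Roots r₁,₂ = (-5 ± √65)/2, so r₁ = - \frac{5}{2} + \frac{\sqrt{65}}{2}, r₂ = - \frac{\sqrt{65}}{2} - \frac{5}{2}.
General solution: b(n) = A·r₁^n + B·r₂^n.
From the initial conditions, A + B = -1 and r₁A + r₂B = -6.
Since r₁ - r₂ = √65: A = (-6 - (-1)r₂)/√65 = - \frac{17 \sqrt{65}}{130} - \frac{1}{2}, and B = -1 - A = - \frac{1}{2} + \frac{17 \sqrt{65}}{130}.
So b(n) = \left(- \frac{17 \sqrt{65}}{130} - \frac{1}{2}\right)\left(- \frac{5}{2} + \frac{\sqrt{65}}{2}\right)^n + \left(- \frac{1}{2} + \frac{17 \sqrt{65}}{130}\right)\left(- \frac{\sqrt{65}}{2} - \frac{5}{2}\right)^n.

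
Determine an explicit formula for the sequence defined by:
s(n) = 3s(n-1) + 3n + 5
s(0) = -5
First-order linear with linear forcing.
Homogeneous solution: s_h(n) = A·(3)^n.
Try particular s_p(n) = pn + q. Substituting:
  pn + q = 3(p(n-1) + q) + 3n + 5.
Matching the n-coefficient: p = 3p + 3 ⇒ p = - \frac{3}{2}.
Matching constants: q = -3p + 3q + 5 ⇒ q = - \frac{19}{4}.
General: s(n) = A·(3)^n - \frac{3 n}{2} - \frac{19}{4}.
Apply s(0) = -5: A - \frac{19}{4} = -5 ⇒ A = - \frac{1}{4}.
So s(n) = - \frac{3^{n}}{4} - \frac{3 n}{2} - \frac{19}{4}.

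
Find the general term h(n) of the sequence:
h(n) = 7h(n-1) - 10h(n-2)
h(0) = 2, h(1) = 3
Characteristic equation: x² - 7x + 10 = 0, which factors as (x - (5))(x - (2)) = 0.
Roots r₁ = 5, r₂ = 2 (distinct).
General solution: h(n) = A·(5)^n + B·(2)^n.
From h(0) = 2: A + B = 2.
From h(1) = 3: 5A + 2B = 3.
Solving: A = - \frac{1}{3}, B = \frac{7}{3}.
So h(n) = \frac{7 \cdot 2^{n}}{3} - \frac{5^{n}}{3}.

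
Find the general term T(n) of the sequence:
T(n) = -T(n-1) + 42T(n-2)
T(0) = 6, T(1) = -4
Characteristic equation: x² + x - 42 = 0, which factors as (x - (-7))(x - (6)) = 0.
Roots r₁ = -7, r₂ = 6 (distinct).
General solution: T(n) = A·(-7)^n + B·(6)^n.
From T(0) = 6: A + B = 6.
From T(1) = -4: -7A + 6B = -4.
Solving: A = \frac{40}{13}, B = \frac{38}{13}.
So T(n) = \frac{40 \left(-7\right)^{n}}{13} + \frac{38 \cdot 6^{n}}{13}.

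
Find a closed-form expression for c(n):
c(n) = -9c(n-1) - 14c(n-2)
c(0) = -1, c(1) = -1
Characteristic equation: x² + 9x + 14 = 0, which factors as (x - (-7))(x - (-2)) = 0.
Roots r₁ = -7, r₂ = -2 (distinct).
General solution: c(n) = A·(-7)^n + B·(-2)^n.
From c(0) = -1: A + B = -1.
From c(1) = -1: -7A - 2B = -1.
Solving: A = \frac{3}{5}, B = - \frac{8}{5}.
So c(n) = - \frac{8 \left(-2\right)^{n}}{5} + \frac{3 \left(-7\right)^{n}}{5}.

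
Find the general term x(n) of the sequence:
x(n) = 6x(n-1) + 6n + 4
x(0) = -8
First-order linear with linear forcing.
Homogeneous solution: x_h(n) = A·(6)^n.
Try particular x_p(n) = pn + q. Substituting:
  pn + q = 6(p(n-1) + q) + 6n + 4.
Matching the n-coefficient: p = 6p + 6 ⇒ p = - \frac{6}{5}.
Matching constants: q = -6p + 6q + 4 ⇒ q = - \frac{56}{25}.
General: x(n) = A·(6)^n - \frac{6 n}{5} - \frac{56}{25}.
Apply x(0) = -8: A - \frac{56}{25} = -8 ⇒ A = - \frac{144}{25}.
So x(n) = - \frac{144 \cdot 6^{n}}{25} - \frac{6 n}{5} - \frac{56}{25}.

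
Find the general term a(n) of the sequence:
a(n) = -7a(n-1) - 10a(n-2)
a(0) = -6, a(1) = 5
Characteristic equation: x² + 7x + 10 = 0, which factors as (x - (-2))(x - (-5)) = 0.
Roots r₁ = -2, r₂ = -5 (distinct).
General solution: a(n) = A·(-2)^n + B·(-5)^n.
From a(0) = -6: A + B = -6.
From a(1) = 5: -2A - 5B = 5.
Solving: A = - \frac{25}{3}, B = \frac{7}{3}.
So a(n) = - \frac{25 \left(-2\right)^{n}}{3} + \frac{7 \left(-5\right)^{n}}{3}.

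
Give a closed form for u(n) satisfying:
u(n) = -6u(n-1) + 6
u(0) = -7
First-order linear non-homogeneous.
Homogeneous solution: u_h(n) = A·(-6)^n.
Try constant particular solution u_p = K: K = -6K + 6 ⇒ K = \frac{6}{7}.
General: u(n) = A·(-6)^n + \frac{6}{7}.
Apply u(0) = -7: A + \frac{6}{7} = -7 ⇒ A = - \frac{55}{7}.
So u(n) = \frac{6}{7} - \frac{55 \left(-6\right)^{n}}{7}.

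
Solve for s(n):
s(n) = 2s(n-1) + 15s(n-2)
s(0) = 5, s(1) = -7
Characteristic equation: x² - 2x - 15 = 0, which factors as (x - (-3))(x - (5)) = 0.
Roots r₁ = -3, r₂ = 5 (distinct).
General solution: s(n) = A·(-3)^n + B·(5)^n.
From s(0) = 5: A + B = 5.
From s(1) = -7: -3A + 5B = -7.
Solving: A = 4, B = 1.
So s(n) = 4 \left(-3\right)^{n} + 5^{n}.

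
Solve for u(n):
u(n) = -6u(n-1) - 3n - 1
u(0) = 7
First-order linear with linear forcing.
Homogeneous solution: u_h(n) = A·(-6)^n.
Try particular u_p(n) = pn + q. Substituting:
  pn + q = -6(p(n-1) + q) - 3n - 1.
Matching the n-coefficient: p = -6p - 3 ⇒ p = - \frac{3}{7}.
Matching constants: q = 6p - 6q - 1 ⇒ q = - \frac{25}{49}.
General: u(n) = A·(-6)^n - \frac{3 n}{7} - \frac{25}{49}.
Apply u(0) = 7: A - \frac{25}{49} = 7 ⇒ A = \frac{368}{49}.
So u(n) = \frac{368 \left(-6\right)^{n}}{49} - \frac{3 n}{7} - \frac{25}{49}.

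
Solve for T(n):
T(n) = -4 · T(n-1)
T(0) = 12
Pure geometric recurrence with ratio -4.
By induction T(n) = T(0) · (-4)^n = 12 \left(-4\right)^{n}.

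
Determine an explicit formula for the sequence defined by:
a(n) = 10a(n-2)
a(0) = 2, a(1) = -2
Characteristic equation: x² - 10 = 0.
Discriminant Δ = (0)² + 4·(10) = 40.
Roots r₁,₂ = (0 ± √40)/2, so r₁ = \sqrt{10}, r₂ = - \sqrt{10}.
General solution: a(n) = A·r₁^n + B·r₂^n.
From the initial conditions, A + B = 2 and r₁A + r₂B = -2.
Since r₁ - r₂ = √40: A = (-2 - (2)r₂)/√40 = 1 - \frac{\sqrt{10}}{10}, and B = 2 - A = \frac{\sqrt{10}}{10} + 1.
So a(n) = \left(1 - \frac{\sqrt{10}}{10}\right)\left(\sqrt{10}\right)^n + \left(\frac{\sqrt{10}}{10} + 1\right)\left(- \sqrt{10}\right)^n.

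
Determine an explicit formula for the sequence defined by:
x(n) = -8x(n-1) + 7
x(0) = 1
First-order linear non-homogeneous.
Homogeneous solution: x_h(n) = A·(-8)^n.
Try constant particular solution x_p = K: K = -8K + 7 ⇒ K = \frac{7}{9}.
General: x(n) = A·(-8)^n + \frac{7}{9}.
Apply x(0) = 1: A + \frac{7}{9} = 1 ⇒ A = \frac{2}{9}.
So x(n) = \frac{2 \left(-8\right)^{n}}{9} + \frac{7}{9}.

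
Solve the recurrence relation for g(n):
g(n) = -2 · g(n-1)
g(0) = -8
Pure geometric recurrence with ratio -2.
By induction g(n) = g(0) · (-2)^n = - 8 \left(-2\right)^{n}.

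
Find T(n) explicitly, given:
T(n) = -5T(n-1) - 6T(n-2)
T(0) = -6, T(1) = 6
Characteristic equation: x² + 5x + 6 = 0, which factors as (x - (-2))(x - (-3)) = 0.
Roots r₁ = -2, r₂ = -3 (distinct).
General solution: T(n) = A·(-2)^n + B·(-3)^n.
From T(0) = -6: A + B = -6.
From T(1) = 6: -2A - 3B = 6.
Solving: A = -12, B = 6.
So T(n) = - 12 \left(-2\right)^{n} + 6 \left(-3\right)^{n}.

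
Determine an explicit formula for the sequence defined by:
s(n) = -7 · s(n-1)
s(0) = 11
Pure geometric recurrence with ratio -7.
By induction s(n) = s(0) · (-7)^n = 11 \left(-7\right)^{n}.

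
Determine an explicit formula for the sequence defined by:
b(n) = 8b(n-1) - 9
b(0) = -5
First-order linear non-homogeneous.
Homogeneous solution: b_h(n) = A·(8)^n.
Try constant particular solution b_p = K: K = 8K - 9 ⇒ K = \frac{9}{7}.
General: b(n) = A·(8)^n + \frac{9}{7}.
Apply b(0) = -5: A + \frac{9}{7} = -5 ⇒ A = - \frac{44}{7}.
So b(n) = \frac{9}{7} - \frac{44 \cdot 8^{n}}{7}.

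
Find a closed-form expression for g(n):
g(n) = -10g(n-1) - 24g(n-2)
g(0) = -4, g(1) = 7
Characteristic equation: x² + 10x + 24 = 0, which factors as (x - (-4))(x - (-6)) = 0.
Roots r₁ = -4, r₂ = -6 (distinct).
General solution: g(n) = A·(-4)^n + B·(-6)^n.
From g(0) = -4: A + B = -4.
From g(1) = 7: -4A - 6B = 7.
Solving: A = - \frac{17}{2}, B = \frac{9}{2}.
So g(n) = - \frac{17 \left(-4\right)^{n}}{2} + \frac{9 \left(-6\right)^{n}}{2}.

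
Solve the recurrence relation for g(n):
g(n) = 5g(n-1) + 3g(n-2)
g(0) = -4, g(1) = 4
Characteristic equation: x² - 5x - 3 = 0.
Discriminant Δ = (5)² + 4·(3) = 37.
Roots r₁,₂ = (5 ± √37)/2, so r₁ = \frac{5}{2} + \frac{\sqrt{37}}{2}, r₂ = \frac{5}{2} - \frac{\sqrt{37}}{2}.
General solution: g(n) = A·r₁^n + B·r₂^n.
From the initial conditions, A + B = -4 and r₁A + r₂B = 4.
Since r₁ - r₂ = √37: A = (4 - (-4)r₂)/√37 = -2 + \frac{14 \sqrt{37}}{37}, and B = -4 - A = - \frac{14 \sqrt{37}}{37} - 2.
So g(n) = \left(-2 + \frac{14 \sqrt{37}}{37}\right)\left(\frac{5}{2} + \frac{\sqrt{37}}{2}\right)^n + \left(- \frac{14 \sqrt{37}}{37} - 2\right)\left(\frac{5}{2} - \frac{\sqrt{37}}{2}\right)^n.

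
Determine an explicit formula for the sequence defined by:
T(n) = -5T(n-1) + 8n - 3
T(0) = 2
First-order linear with linear forcing.
Homogeneous solution: T_h(n) = A·(-5)^n.
Try particular T_p(n) = pn + q. Substituting:
  pn + q = -5(p(n-1) + q) + 8n - 3.
Matching the n-coefficient: p = -5p + 8 ⇒ p = \frac{4}{3}.
Matching constants: q = 5p - 5q - 3 ⇒ q = \frac{11}{18}.
General: T(n) = A·(-5)^n + \frac{4 n}{3} + \frac{11}{18}.
Apply T(0) = 2: A + \frac{11}{18} = 2 ⇒ A = \frac{25}{18}.
So T(n) = \frac{25 \left(-5\right)^{n}}{18} + \frac{4 n}{3} + \frac{11}{18}.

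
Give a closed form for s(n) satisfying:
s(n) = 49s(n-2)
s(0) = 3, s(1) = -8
Characteristic equation: x² - 49 = 0, which factors as (x - (7))(x - (-7)) = 0.
Roots r₁ = 7, r₂ = -7 (distinct).
General solution: s(n) = A·(7)^n + B·(-7)^n.
From s(0) = 3: A + B = 3.
From s(1) = -8: 7A - 7B = -8.
Solving: A = \frac{13}{14}, B = \frac{29}{14}.
So s(n) = \frac{29 \left(-7\right)^{n}}{14} + \frac{13 \cdot 7^{n}}{14}.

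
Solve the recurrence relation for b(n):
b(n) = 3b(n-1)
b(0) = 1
This is a homogeneous first-order recurrence with ratio 3.
By induction b(n) = b(0) · (3)^n = 3^{n}.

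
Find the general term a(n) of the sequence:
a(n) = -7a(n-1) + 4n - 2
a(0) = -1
First-order linear with linear forcing.
Homogeneous solution: a_h(n) = A·(-7)^n.
Try particular a_p(n) = pn + q. Substituting:
  pn + q = -7(p(n-1) + q) + 4n - 2.
Matching the n-coefficient: p = -7p + 4 ⇒ p = \frac{1}{2}.
Matching constants: q = 7p - 7q - 2 ⇒ q = \frac{3}{16}.
General: a(n) = A·(-7)^n + \frac{n}{2} + \frac{3}{16}.
Apply a(0) = -1: A + \frac{3}{16} = -1 ⇒ A = - \frac{19}{16}.
So a(n) = - \frac{19 \left(-7\right)^{n}}{16} + \frac{n}{2} + \frac{3}{16}.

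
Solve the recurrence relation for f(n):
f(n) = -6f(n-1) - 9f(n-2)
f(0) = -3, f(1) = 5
Characteristic equation: x² + 6x + 9 = 0, which is (x - (-3))².
Repeated root r = -3.
General solution: f(n) = (A + Bn)·(-3)^n.
From f(0) = -3: A = -3.
From f(1) = 5: (A + B)·(-3) = 5 ⇒ B = \frac{4}{3}.
So f(n) = \left(\frac{4 n}{3} - 3\right) \cdot (-3)^n.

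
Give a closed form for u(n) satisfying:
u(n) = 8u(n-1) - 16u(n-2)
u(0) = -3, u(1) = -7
Characteristic equation: x² - 8x + 16 = 0, which is (x - (4))².
Repeated root r = 4.
General solution: u(n) = (A + Bn)·(4)^n.
From u(0) = -3: A = -3.
From u(1) = -7: (A + B)·(4) = -7 ⇒ B = \frac{5}{4}.
So u(n) = \left(\frac{5 n}{4} - 3\right) \cdot (4)^n.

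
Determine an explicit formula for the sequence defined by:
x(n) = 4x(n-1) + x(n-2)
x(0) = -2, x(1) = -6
Characteristic equation: x² - 4x - 1 = 0.
Discriminant Δ = (4)² + 4·(1) = 20.
Roots r₁,₂ = (4 ± √20)/2, so r₁ = 2 + \sqrt{5}, r₂ = 2 - \sqrt{5}.
General solution: x(n) = A·r₁^n + B·r₂^n.
From the initial conditions, A + B = -2 and r₁A + r₂B = -6.
Since r₁ - r₂ = √20: A = (-6 - (-2)r₂)/√20 = -1 - \frac{\sqrt{5}}{5}, and B = -2 - A = -1 + \frac{\sqrt{5}}{5}.
So x(n) = \left(-1 - \frac{\sqrt{5}}{5}\right)\left(2 + \sqrt{5}\right)^n + \left(-1 + \frac{\sqrt{5}}{5}\right)\left(2 - \sqrt{5}\right)^n.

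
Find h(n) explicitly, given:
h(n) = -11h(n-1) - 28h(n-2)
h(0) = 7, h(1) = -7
Characteristic equation: x² + 11x + 28 = 0, which factors as (x - (-7))(x - (-4)) = 0.
Roots r₁ = -7, r₂ = -4 (distinct).
General solution: h(n) = A·(-7)^n + B·(-4)^n.
From h(0) = 7: A + B = 7.
From h(1) = -7: -7A - 4B = -7.
Solving: A = -7, B = 14.
So h(n) = 14 \left(-4\right)^{n} - 7 \left(-7\right)^{n}.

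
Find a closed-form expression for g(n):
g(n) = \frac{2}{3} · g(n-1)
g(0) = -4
Pure geometric recurrence with ratio \frac{2}{3}.
By induction g(n) = g(0) · (\frac{2}{3})^n = - 4 \left(\frac{2}{3}\right)^{n}.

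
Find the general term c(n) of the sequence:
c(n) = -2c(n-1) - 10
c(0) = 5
First-order linear non-homogeneous.
Homogeneous solution: c_h(n) = A·(-2)^n.
Try constant particular solution c_p = K: K = -2K - 10 ⇒ K = - \frac{10}{3}.
General: c(n) = A·(-2)^n - \frac{10}{3}.
Apply c(0) = 5: A - \frac{10}{3} = 5 ⇒ A = \frac{25}{3}.
So c(n) = \frac{25 \left(-2\right)^{n}}{3} - \frac{10}{3}.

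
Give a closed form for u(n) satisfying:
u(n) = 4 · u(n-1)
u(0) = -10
Pure geometric recurrence with ratio 4.
By induction u(n) = u(0) · (4)^n = - 10 \cdot 4^{n}.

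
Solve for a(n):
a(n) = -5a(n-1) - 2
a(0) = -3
First-order linear non-homogeneous.
Homogeneous solution: a_h(n) = A·(-5)^n.
Try constant particular solution a_p = K: K = -5K - 2 ⇒ K = - \frac{1}{3}.
General: a(n) = A·(-5)^n - \frac{1}{3}.
Apply a(0) = -3: A - \frac{1}{3} = -3 ⇒ A = - \frac{8}{3}.
So a(n) = - \frac{8 \left(-5\right)^{n}}{3} - \frac{1}{3}.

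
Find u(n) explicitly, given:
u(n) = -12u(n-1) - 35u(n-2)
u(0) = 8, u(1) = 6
Characteristic equation: x² + 12x + 35 = 0, which factors as (x - (-5))(x - (-7)) = 0.
Roots r₁ = -5, r₂ = -7 (distinct).
General solution: u(n) = A·(-5)^n + B·(-7)^n.
From u(0) = 8: A + B = 8.
From u(1) = 6: -5A - 7B = 6.
Solving: A = 31, B = -23.
So u(n) = 31 \left(-5\right)^{n} - 23 \left(-7\right)^{n}.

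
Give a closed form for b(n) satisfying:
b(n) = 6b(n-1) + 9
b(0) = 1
First-order linear non-homogeneous.
Homogeneous solution: b_h(n) = A·(6)^n.
Try constant particular solution b_p = K: K = 6K + 9 ⇒ K = - \frac{9}{5}.
General: b(n) = A·(6)^n - \frac{9}{5}.
Apply b(0) = 1: A - \frac{9}{5} = 1 ⇒ A = \frac{14}{5}.
So b(n) = \frac{14 \cdot 6^{n}}{5} - \frac{9}{5}.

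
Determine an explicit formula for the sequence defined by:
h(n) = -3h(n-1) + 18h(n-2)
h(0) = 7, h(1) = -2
Characteristic equation: x² + 3x - 18 = 0, which factors as (x - (-6))(x - (3)) = 0.
Roots r₁ = -6, r₂ = 3 (distinct).
General solution: h(n) = A·(-6)^n + B·(3)^n.
From h(0) = 7: A + B = 7.
From h(1) = -2: -6A + 3B = -2.
Solving: A = \frac{23}{9}, B = \frac{40}{9}.
So h(n) = \frac{23 \left(-6\right)^{n}}{9} + \frac{40 \cdot 3^{n}}{9}.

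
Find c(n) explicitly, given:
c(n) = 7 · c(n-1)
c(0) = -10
Pure geometric recurrence with ratio 7.
By induction c(n) = c(0) · (7)^n = - 10 \cdot 7^{n}.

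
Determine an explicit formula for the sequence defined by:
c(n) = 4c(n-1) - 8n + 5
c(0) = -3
First-order linear with linear forcing.
Homogeneous solution: c_h(n) = A·(4)^n.
Try particular c_p(n) = pn + q. Substituting:
  pn + q = 4(p(n-1) + q) - 8n + 5.
Matching the n-coefficient: p = 4p - 8 ⇒ p = \frac{8}{3}.
Matching constants: q = -4p + 4q + 5 ⇒ q = \frac{17}{9}.
General: c(n) = A·(4)^n + \frac{8 n}{3} + \frac{17}{9}.
Apply c(0) = -3: A + \frac{17}{9} = -3 ⇒ A = - \frac{44}{9}.
So c(n) = - \frac{44 \cdot 4^{n}}{9} + \frac{8 n}{3} + \frac{17}{9}.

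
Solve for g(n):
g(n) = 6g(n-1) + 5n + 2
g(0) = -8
First-order linear with linear forcing.
Homogeneous solution: g_h(n) = A·(6)^n.
Try particular g_p(n) = pn + q. Substituting:
  pn + q = 6(p(n-1) + q) + 5n + 2.
Matching the n-coefficient: p = 6p + 5 ⇒ p = -1.
Matching constants: q = -6p + 6q + 2 ⇒ q = - \frac{8}{5}.
General: g(n) = A·(6)^n - n - \frac{8}{5}.
Apply g(0) = -8: A - \frac{8}{5} = -8 ⇒ A = - \frac{32}{5}.
So g(n) = - \frac{32 \cdot 6^{n}}{5} - n - \frac{8}{5}.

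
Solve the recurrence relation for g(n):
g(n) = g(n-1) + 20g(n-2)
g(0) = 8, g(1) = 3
Characteristic equation: x² - x - 20 = 0, which factors as (x - (-4))(x - (5)) = 0.
Roots r₁ = -4, r₂ = 5 (distinct).
General solution: g(n) = A·(-4)^n + B·(5)^n.
From g(0) = 8: A + B = 8.
From g(1) = 3: -4A + 5B = 3.
Solving: A = \frac{37}{9}, B = \frac{35}{9}.
So g(n) = \frac{37 \left(-4\right)^{n}}{9} + \frac{35 \cdot 5^{n}}{9}.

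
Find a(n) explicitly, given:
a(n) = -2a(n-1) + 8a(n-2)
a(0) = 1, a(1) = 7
Characteristic equation: x² + 2x - 8 = 0, which factors as (x - (-4))(x - (2)) = 0.
Roots r₁ = -4, r₂ = 2 (distinct).
General solution: a(n) = A·(-4)^n + B·(2)^n.
From a(0) = 1: A + B = 1.
From a(1) = 7: -4A + 2B = 7.
Solving: A = - \frac{5}{6}, B = \frac{11}{6}.
So a(n) = - \frac{5 \left(-4\right)^{n}}{6} + \frac{11 \cdot 2^{n}}{6}.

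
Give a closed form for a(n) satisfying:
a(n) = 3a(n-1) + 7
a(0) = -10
First-order linear non-homogeneous.
Homogeneous solution: a_h(n) = A·(3)^n.
Try constant particular solution a_p = K: K = 3K + 7 ⇒ K = - \frac{7}{2}.
General: a(n) = A·(3)^n - \frac{7}{2}.
Apply a(0) = -10: A - \frac{7}{2} = -10 ⇒ A = - \frac{13}{2}.
So a(n) = - \frac{13 \cdot 3^{n}}{2} - \frac{7}{2}.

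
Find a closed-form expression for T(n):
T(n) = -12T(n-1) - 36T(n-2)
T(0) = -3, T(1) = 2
Characteristic equation: x² + 12x + 36 = 0, which is (x - (-6))².
Repeated root r = -6.
General solution: T(n) = (A + Bn)·(-6)^n.
From T(0) = -3: A = -3.
From T(1) = 2: (A + B)·(-6) = 2 ⇒ B = \frac{8}{3}.
So T(n) = \left(\frac{8 n}{3} - 3\right) \cdot (-6)^n.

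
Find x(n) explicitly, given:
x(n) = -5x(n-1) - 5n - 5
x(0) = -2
First-order linear with linear forcing.
Homogeneous solution: x_h(n) = A·(-5)^n.
Try particular x_p(n) = pn + q. Substituting:
  pn + q = -5(p(n-1) + q) - 5n - 5.
Matching the n-coefficient: p = -5p - 5 ⇒ p = - \frac{5}{6}.
Matching constants: q = 5p - 5q - 5 ⇒ q = - \frac{55}{36}.
General: x(n) = A·(-5)^n - \frac{5 n}{6} - \frac{55}{36}.
Apply x(0) = -2: A - \frac{55}{36} = -2 ⇒ A = - \frac{17}{36}.
So x(n) = - \frac{17 \left(-5\right)^{n}}{36} - \frac{5 n}{6} - \frac{55}{36}.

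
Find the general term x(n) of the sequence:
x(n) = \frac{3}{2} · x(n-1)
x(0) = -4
Pure geometric recurrence with ratio \frac{3}{2}.
By induction x(n) = x(0) · (\frac{3}{2})^n = - 4 \left(\frac{3}{2}\right)^{n}.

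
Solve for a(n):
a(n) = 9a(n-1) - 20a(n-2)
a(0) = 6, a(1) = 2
Characteristic equation: x² - 9x + 20 = 0, which factors as (x - (4))(x - (5)) = 0.
Roots r₁ = 4, r₂ = 5 (distinct).
General solution: a(n) = A·(4)^n + B·(5)^n.
From a(0) = 6: A + B = 6.
From a(1) = 2: 4A + 5B = 2.
Solving: A = 28, B = -22.
So a(n) = 28 \cdot 4^{n} - 22 \cdot 5^{n}.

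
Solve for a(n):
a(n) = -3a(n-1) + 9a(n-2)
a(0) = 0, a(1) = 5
Characteristic equation: x² + 3x - 9 = 0.
Discriminant Δ = (-3)² + 4·(9) = 45.
Roots r₁,₂ = (-3 ± √45)/2, so r₁ = - \frac{3}{2} + \frac{3 \sqrt{5}}{2}, r₂ = - \frac{3 \sqrt{5}}{2} - \frac{3}{2}.
General solution: a(n) = A·r₁^n + B·r₂^n.
From the initial conditions, A + B = 0 and r₁A + r₂B = 5.
Since r₁ - r₂ = √45: A = (5 - (0)r₂)/√45 = \frac{\sqrt{5}}{3}, and B = 0 - A = - \frac{\sqrt{5}}{3}.
So a(n) = \left(\frac{\sqrt{5}}{3}\right)\left(- \frac{3}{2} + \frac{3 \sqrt{5}}{2}\right)^n + \left(- \frac{\sqrt{5}}{3}\right)\left(- \frac{3 \sqrt{5}}{2} - \frac{3}{2}\right)^n.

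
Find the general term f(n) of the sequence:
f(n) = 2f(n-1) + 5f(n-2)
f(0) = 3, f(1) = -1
Characteristic equation: x² - 2x - 5 = 0.
Discriminant Δ = (2)² + 4·(5) = 24.
Roots r₁,₂ = (2 ± √24)/2, so r₁ = 1 + \sqrt{6}, r₂ = 1 - \sqrt{6}.
General solution: f(n) = A·r₁^n + B·r₂^n.
From the initial conditions, A + B = 3 and r₁A + r₂B = -1.
Since r₁ - r₂ = √24: A = (-1 - (3)r₂)/√24 = \frac{3}{2} - \frac{\sqrt{6}}{3}, and B = 3 - A = \frac{\sqrt{6}}{3} + \frac{3}{2}.
So f(n) = \left(\frac{3}{2} - \frac{\sqrt{6}}{3}\right)\left(1 + \sqrt{6}\right)^n + \left(\frac{\sqrt{6}}{3} + \frac{3}{2}\right)\left(1 - \sqrt{6}\right)^n.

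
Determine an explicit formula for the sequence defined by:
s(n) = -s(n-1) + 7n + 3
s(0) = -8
First-order linear with linear forcing.
Homogeneous solution: s_h(n) = A·(-1)^n.
Try particular s_p(n) = pn + q. Substituting:
  pn + q = -(p(n-1) + q) + 7n + 3.
Matching the n-coefficient: p = -p + 7 ⇒ p = \frac{7}{2}.
Matching constants: q = p - q + 3 ⇒ q = \frac{13}{4}.
General: s(n) = A·(-1)^n + \frac{7 n}{2} + \frac{13}{4}.
Apply s(0) = -8: A + \frac{13}{4} = -8 ⇒ A = - \frac{45}{4}.
So s(n) = - \frac{45 \left(-1\right)^{n}}{4} + \frac{7 n}{2} + \frac{13}{4}.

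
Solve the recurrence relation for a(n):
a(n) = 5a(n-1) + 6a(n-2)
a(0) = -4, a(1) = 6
Characteristic equation: x² - 5x - 6 = 0, which factors as (x - (-1))(x - (6)) = 0.
Roots r₁ = -1, r₂ = 6 (distinct).
General solution: a(n) = A·(-1)^n + B·(6)^n.
From a(0) = -4: A + B = -4.
From a(1) = 6: -A + 6B = 6.
Solving: A = - \frac{30}{7}, B = \frac{2}{7}.
So a(n) = - \frac{30 \left(-1\right)^{n}}{7} + \frac{2 \cdot 6^{n}}{7}.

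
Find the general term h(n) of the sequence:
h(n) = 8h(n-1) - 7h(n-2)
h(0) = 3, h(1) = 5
Characteristic equation: x² - 8x + 7 = 0, which factors as (x - (7))(x - (1)) = 0.
Roots r₁ = 7, r₂ = 1 (distinct).
General solution: h(n) = A·(7)^n + B·(1)^n.
From h(0) = 3: A + B = 3.
From h(1) = 5: 7A + B = 5.
Solving: A = \frac{1}{3}, B = \frac{8}{3}.
So h(n) = \frac{7^{n}}{3} + \frac{8}{3}.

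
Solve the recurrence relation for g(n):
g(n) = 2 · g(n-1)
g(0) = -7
Pure geometric recurrence with ratio 2.
By induction g(n) = g(0) · (2)^n = - 7 \cdot 2^{n}.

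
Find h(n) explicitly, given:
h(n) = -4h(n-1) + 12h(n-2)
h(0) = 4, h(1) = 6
Characteristic equation: x² + 4x - 12 = 0, which factors as (x - (-6))(x - (2)) = 0.
Roots r₁ = -6, r₂ = 2 (distinct).
General solution: h(n) = A·(-6)^n + B·(2)^n.
From h(0) = 4: A + B = 4.
From h(1) = 6: -6A + 2B = 6.
Solving: A = \frac{1}{4}, B = \frac{15}{4}.
So h(n) = \frac{\left(-6\right)^{n}}{4} + \frac{15 \cdot 2^{n}}{4}.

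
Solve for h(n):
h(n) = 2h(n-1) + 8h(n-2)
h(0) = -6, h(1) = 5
Characteristic equation: x² - 2x - 8 = 0, which factors as (x - (-2))(x - (4)) = 0.
Roots r₁ = -2, r₂ = 4 (distinct).
General solution: h(n) = A·(-2)^n + B·(4)^n.
From h(0) = -6: A + B = -6.
From h(1) = 5: -2A + 4B = 5.
Solving: A = - \frac{29}{6}, B = - \frac{7}{6}.
So h(n) = - \frac{29 \left(-2\right)^{n}}{6} - \frac{7 \cdot 4^{n}}{6}.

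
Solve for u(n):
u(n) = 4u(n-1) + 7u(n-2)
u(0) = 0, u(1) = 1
Characteristic equation: x² - 4x - 7 = 0.
Discriminant Δ = (4)² + 4·(7) = 44.
Roots r₁,₂ = (4 ± √44)/2, so r₁ = 2 + \sqrt{11}, r₂ = 2 - \sqrt{11}.
General solution: u(n) = A·r₁^n + B·r₂^n.
From the initial conditions, A + B = 0 and r₁A + r₂B = 1.
Since r₁ - r₂ = √44: A = (1 - (0)r₂)/√44 = \frac{\sqrt{11}}{22}, and B = 0 - A = - \frac{\sqrt{11}}{22}.
So u(n) = \left(\frac{\sqrt{11}}{22}\right)\left(2 + \sqrt{11}\right)^n + \left(- \frac{\sqrt{11}}{22}\right)\left(2 - \sqrt{11}\right)^n.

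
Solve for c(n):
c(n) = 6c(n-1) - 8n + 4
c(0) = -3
First-order linear with linear forcing.
Homogeneous solution: c_h(n) = A·(6)^n.
Try particular c_p(n) = pn + q. Substituting:
  pn + q = 6(p(n-1) + q) - 8n + 4.
Matching the n-coefficient: p = 6p - 8 ⇒ p = \frac{8}{5}.
Matching constants: q = -6p + 6q + 4 ⇒ q = \frac{28}{25}.
General: c(n) = A·(6)^n + \frac{8 n}{5} + \frac{28}{25}.
Apply c(0) = -3: A + \frac{28}{25} = -3 ⇒ A = - \frac{103}{25}.
So c(n) = - \frac{103 \cdot 6^{n}}{25} + \frac{8 n}{5} + \frac{28}{25}.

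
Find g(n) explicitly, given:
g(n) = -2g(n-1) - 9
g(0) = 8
First-order linear non-homogeneous.
Homogeneous solution: g_h(n) = A·(-2)^n.
Try constant particular solution g_p = K: K = -2K - 9 ⇒ K = -3.
General: g(n) = A·(-2)^n - 3.
Apply g(0) = 8: A - 3 = 8 ⇒ A = 11.
So g(n) = 11 \left(-2\right)^{n} - 3.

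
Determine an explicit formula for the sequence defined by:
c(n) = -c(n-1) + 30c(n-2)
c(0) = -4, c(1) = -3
Characteristic equation: x² + x - 30 = 0, which factors as (x - (5))(x - (-6)) = 0.
Roots r₁ = 5, r₂ = -6 (distinct).
General solution: c(n) = A·(5)^n + B·(-6)^n.
From c(0) = -4: A + B = -4.
From c(1) = -3: 5A - 6B = -3.
Solving: A = - \frac{27}{11}, B = - \frac{17}{11}.
So c(n) = - \frac{17 \left(-6\right)^{n}}{11} - \frac{27 \cdot 5^{n}}{11}.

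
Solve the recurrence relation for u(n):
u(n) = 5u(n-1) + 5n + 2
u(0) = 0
First-order linear with linear forcing.
Homogeneous solution: u_h(n) = A·(5)^n.
Try particular u_p(n) = pn + q. Substituting:
  pn + q = 5(p(n-1) + q) + 5n + 2.
Matching the n-coefficient: p = 5p + 5 ⇒ p = - \frac{5}{4}.
Matching constants: q = -5p + 5q + 2 ⇒ q = - \frac{33}{16}.
General: u(n) = A·(5)^n - \frac{5 n}{4} - \frac{33}{16}.
Apply u(0) = 0: A - \frac{33}{16} = 0 ⇒ A = \frac{33}{16}.
So u(n) = \frac{33 \cdot 5^{n}}{16} - \frac{5 n}{4} - \frac{33}{16}.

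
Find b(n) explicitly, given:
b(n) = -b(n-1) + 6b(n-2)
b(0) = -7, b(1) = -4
Characteristic equation: x² + x - 6 = 0, which factors as (x - (-3))(x - (2)) = 0.
Roots r₁ = -3, r₂ = 2 (distinct).
General solution: b(n) = A·(-3)^n + B·(2)^n.
From b(0) = -7: A + B = -7.
From b(1) = -4: -3A + 2B = -4.
Solving: A = -2, B = -5.
So b(n) = - 2 \left(-3\right)^{n} - 5 \cdot 2^{n}.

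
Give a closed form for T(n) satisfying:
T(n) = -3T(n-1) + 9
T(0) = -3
First-order linear non-homogeneous.
Homogeneous solution: T_h(n) = A·(-3)^n.
Try constant particular solution T_p = K: K = -3K + 9 ⇒ K = \frac{9}{4}.
General: T(n) = A·(-3)^n + \frac{9}{4}.
Apply T(0) = -3: A + \frac{9}{4} = -3 ⇒ A = - \frac{21}{4}.
So T(n) = \frac{9}{4} - \frac{21 \left(-3\right)^{n}}{4}.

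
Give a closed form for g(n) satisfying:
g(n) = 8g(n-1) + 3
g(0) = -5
First-order linear non-homogeneous.
Homogeneous solution: g_h(n) = A·(8)^n.
Try constant particular solution g_p = K: K = 8K + 3 ⇒ K = - \frac{3}{7}.
General: g(n) = A·(8)^n - \frac{3}{7}.
Apply g(0) = -5: A - \frac{3}{7} = -5 ⇒ A = - \frac{32}{7}.
So g(n) = - \frac{32 \cdot 8^{n}}{7} - \frac{3}{7}.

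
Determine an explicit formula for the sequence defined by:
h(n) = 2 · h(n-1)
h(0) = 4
Pure geometric recurrence with ratio 2.
By induction h(n) = h(0) · (2)^n = 4 \cdot 2^{n}.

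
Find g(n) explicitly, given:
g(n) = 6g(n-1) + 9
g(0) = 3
First-order linear non-homogeneous.
Homogeneous solution: g_h(n) = A·(6)^n.
Try constant particular solution g_p = K: K = 6K + 9 ⇒ K = - \frac{9}{5}.
General: g(n) = A·(6)^n - \frac{9}{5}.
Apply g(0) = 3: A - \frac{9}{5} = 3 ⇒ A = \frac{24}{5}.
So g(n) = \frac{24 \cdot 6^{n}}{5} - \frac{9}{5}.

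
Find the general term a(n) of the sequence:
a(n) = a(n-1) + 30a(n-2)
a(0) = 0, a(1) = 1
Characteristic equation: x² - x - 30 = 0, which factors as (x - (6))(x - (-5)) = 0.
Roots r₁ = 6, r₂ = -5 (distinct).
General solution: a(n) = A·(6)^n + B·(-5)^n.
From a(0) = 0: A + B = 0.
From a(1) = 1: 6A - 5B = 1.
Solving: A = \frac{1}{11}, B = - \frac{1}{11}.
So a(n) = - \frac{\left(-5\right)^{n}}{11} + \frac{6^{n}}{11}.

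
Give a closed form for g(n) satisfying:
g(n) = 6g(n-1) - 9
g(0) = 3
First-order linear non-homogeneous.
Homogeneous solution: g_h(n) = A·(6)^n.
Try constant particular solution g_p = K: K = 6K - 9 ⇒ K = \frac{9}{5}.
General: g(n) = A·(6)^n + \frac{9}{5}.
Apply g(0) = 3: A + \frac{9}{5} = 3 ⇒ A = \frac{6}{5}.
So g(n) = \frac{6 \cdot 6^{n}}{5} + \frac{9}{5}.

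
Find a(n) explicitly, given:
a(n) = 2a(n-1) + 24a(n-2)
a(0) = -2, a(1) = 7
Characteristic equation: x² - 2x - 24 = 0, which factors as (x - (-4))(x - (6)) = 0.
Roots r₁ = -4, r₂ = 6 (distinct).
General solution: a(n) = A·(-4)^n + B·(6)^n.
From a(0) = -2: A + B = -2.
From a(1) = 7: -4A + 6B = 7.
Solving: A = - \frac{19}{10}, B = - \frac{1}{10}.
So a(n) = - \frac{19 \left(-4\right)^{n}}{10} - \frac{6^{n}}{10}.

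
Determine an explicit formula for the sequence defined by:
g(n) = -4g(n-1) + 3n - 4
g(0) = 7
First-order linear with linear forcing.
Homogeneous solution: g_h(n) = A·(-4)^n.
Try particular g_p(n) = pn + q. Substituting:
  pn + q = -4(p(n-1) + q) + 3n - 4.
Matching the n-coefficient: p = -4p + 3 ⇒ p = \frac{3}{5}.
Matching constants: q = 4p - 4q - 4 ⇒ q = - \frac{8}{25}.
General: g(n) = A·(-4)^n + \frac{3 n}{5} - \frac{8}{25}.
Apply g(0) = 7: A - \frac{8}{25} = 7 ⇒ A = \frac{183}{25}.
So g(n) = \frac{183 \left(-4\right)^{n}}{25} + \frac{3 n}{5} - \frac{8}{25}.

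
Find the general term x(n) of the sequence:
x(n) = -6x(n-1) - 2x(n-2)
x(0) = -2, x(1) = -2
Characteristic equation: x² + 6x + 2 = 0.
Discriminant Δ = (-6)² + 4·(-2) = 28.
Roots r₁,₂ = (-6 ± √28)/2, so r₁ = -3 + \sqrt{7}, r₂ = -3 - \sqrt{7}.
General solution: x(n) = A·r₁^n + B·r₂^n.
From the initial conditions, A + B = -2 and r₁A + r₂B = -2.
Since r₁ - r₂ = √28: A = (-2 - (-2)r₂)/√28 = - \frac{4 \sqrt{7}}{7} - 1, and B = -2 - A = -1 + \frac{4 \sqrt{7}}{7}.
So x(n) = \left(- \frac{4 \sqrt{7}}{7} - 1\right)\left(-3 + \sqrt{7}\right)^n + \left(-1 + \frac{4 \sqrt{7}}{7}\right)\left(-3 - \sqrt{7}\right)^n.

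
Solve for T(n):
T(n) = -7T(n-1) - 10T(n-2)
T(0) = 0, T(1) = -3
Characteristic equation: x² + 7x + 10 = 0, which factors as (x - (-2))(x - (-5)) = 0.
Roots r₁ = -2, r₂ = -5 (distinct).
General solution: T(n) = A·(-2)^n + B·(-5)^n.
From T(0) = 0: A + B = 0.
From T(1) = -3: -2A - 5B = -3.
Solving: A = -1, B = 1.
So T(n) = - \left(-2\right)^{n} + \left(-5\right)^{n}.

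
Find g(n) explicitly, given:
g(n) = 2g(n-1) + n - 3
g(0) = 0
First-order linear with linear forcing.
Homogeneous solution: g_h(n) = A·(2)^n.
Try particular g_p(n) = pn + q. Substituting:
  pn + q = 2(p(n-1) + q) + n - 3.
Matching the n-coefficient: p = 2p + 1 ⇒ p = -1.
Matching constants: q = -2p + 2q - 3 ⇒ q = 1.
General: g(n) = A·(2)^n - n + 1.
Apply g(0) = 0: A + 1 = 0 ⇒ A = -1.
So g(n) = - 2^{n} - n + 1.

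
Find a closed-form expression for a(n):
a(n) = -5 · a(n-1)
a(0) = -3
Pure geometric recurrence with ratio -5.
By induction a(n) = a(0) · (-5)^n = - 3 \left(-5\right)^{n}.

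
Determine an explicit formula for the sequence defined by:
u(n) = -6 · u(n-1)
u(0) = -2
Pure geometric recurrence with ratio -6.
By induction u(n) = u(0) · (-6)^n = - 2 \left(-6\right)^{n}.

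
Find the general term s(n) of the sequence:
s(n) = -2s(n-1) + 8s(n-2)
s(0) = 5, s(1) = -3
Characteristic equation: x² + 2x - 8 = 0, which factors as (x - (2))(x - (-4)) = 0.
Roots r₁ = 2, r₂ = -4 (distinct).
General solution: s(n) = A·(2)^n + B·(-4)^n.
From s(0) = 5: A + B = 5.
From s(1) = -3: 2A - 4B = -3.
Solving: A = \frac{17}{6}, B = \frac{13}{6}.
So s(n) = \frac{13 \left(-4\right)^{n}}{6} + \frac{17 \cdot 2^{n}}{6}.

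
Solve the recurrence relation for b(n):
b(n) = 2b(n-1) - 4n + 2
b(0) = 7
First-order linear with linear forcing.
Homogeneous solution: b_h(n) = A·(2)^n.
Try particular b_p(n) = pn + q. Substituting:
  pn + q = 2(p(n-1) + q) - 4n + 2.
Matching the n-coefficient: p = 2p - 4 ⇒ p = 4.
Matching constants: q = -2p + 2q + 2 ⇒ q = 6.
General: b(n) = A·(2)^n + 4 n + 6.
Apply b(0) = 7: A + 6 = 7 ⇒ A = 1.
So b(n) = 2^{n} + 4 n + 6.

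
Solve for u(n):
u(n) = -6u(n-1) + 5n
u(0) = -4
First-order linear with linear forcing.
Homogeneous solution: u_h(n) = A·(-6)^n.
Try particular u_p(n) = pn + q. Substituting:
  pn + q = -6(p(n-1) + q) + 5n.
Matching the n-coefficient: p = -6p + 5 ⇒ p = \frac{5}{7}.
Matching constants: q = 6p - 6q ⇒ q = \frac{30}{49}.
General: u(n) = A·(-6)^n + \frac{5 n}{7} + \frac{30}{49}.
Apply u(0) = -4: A + \frac{30}{49} = -4 ⇒ A = - \frac{226}{49}.
So u(n) = - \frac{226 \left(-6\right)^{n}}{49} + \frac{5 n}{7} + \frac{30}{49}.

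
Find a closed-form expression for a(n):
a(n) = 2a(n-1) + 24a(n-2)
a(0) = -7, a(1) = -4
Characteristic equation: x² - 2x - 24 = 0, which factors as (x - (6))(x - (-4)) = 0.
Roots r₁ = 6, r₂ = -4 (distinct).
General solution: a(n) = A·(6)^n + B·(-4)^n.
From a(0) = -7: A + B = -7.
From a(1) = -4: 6A - 4B = -4.
Solving: A = - \frac{16}{5}, B = - \frac{19}{5}.
So a(n) = - \frac{19 \left(-4\right)^{n}}{5} - \frac{16 \cdot 6^{n}}{5}.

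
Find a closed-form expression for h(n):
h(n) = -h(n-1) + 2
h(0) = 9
First-order linear non-homogeneous.
Homogeneous solution: h_h(n) = A·(-1)^n.
Try constant particular solution h_p = K: K = -K + 2 ⇒ K = 1.
General: h(n) = A·(-1)^n + 1.
Apply h(0) = 9: A + 1 = 9 ⇒ A = 8.
So h(n) = 8 \left(-1\right)^{n} + 1.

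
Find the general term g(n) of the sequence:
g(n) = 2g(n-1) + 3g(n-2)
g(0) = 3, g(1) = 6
Characteristic equation: x² - 2x - 3 = 0, which factors as (x - (-1))(x - (3)) = 0.
Roots r₁ = -1, r₂ = 3 (distinct).
General solution: g(n) = A·(-1)^n + B·(3)^n.
From g(0) = 3: A + B = 3.
From g(1) = 6: -A + 3B = 6.
Solving: A = \frac{3}{4}, B = \frac{9}{4}.
So g(n) = \frac{3 \left(-1\right)^{n}}{4} + \frac{9 \cdot 3^{n}}{4}.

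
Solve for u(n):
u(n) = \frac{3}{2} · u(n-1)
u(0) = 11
Pure geometric recurrence with ratio \frac{3}{2}.
By induction u(n) = u(0) · (\frac{3}{2})^n = 11 \left(\frac{3}{2}\right)^{n}.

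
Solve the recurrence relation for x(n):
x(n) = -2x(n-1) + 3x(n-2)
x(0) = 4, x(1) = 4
Characteristic equation: x² + 2x - 3 = 0, which factors as (x - (1))(x - (-3)) = 0.
Roots r₁ = 1, r₂ = -3 (distinct).
General solution: x(n) = A·(1)^n + B·(-3)^n.
From x(0) = 4: A + B = 4.
From x(1) = 4: A - 3B = 4.
Solving: A = 4, B = 0.
So x(n) = 4.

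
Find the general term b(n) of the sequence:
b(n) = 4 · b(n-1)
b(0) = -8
Pure geometric recurrence with ratio 4.
By induction b(n) = b(0) · (4)^n = - 8 \cdot 4^{n}.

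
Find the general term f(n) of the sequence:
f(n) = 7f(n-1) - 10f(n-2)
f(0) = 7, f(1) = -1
Characteristic equation: x² - 7x + 10 = 0, which factors as (x - (5))(x - (2)) = 0.
Roots r₁ = 5, r₂ = 2 (distinct).
General solution: f(n) = A·(5)^n + B·(2)^n.
From f(0) = 7: A + B = 7.
From f(1) = -1: 5A + 2B = -1.
Solving: A = -5, B = 12.
So f(n) = 12 \cdot 2^{n} - 5 \cdot 5^{n}.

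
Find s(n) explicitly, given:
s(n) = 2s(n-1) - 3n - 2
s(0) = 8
First-order linear with linear forcing.
Homogeneous solution: s_h(n) = A·(2)^n.
Try particular s_p(n) = pn + q. Substituting:
  pn + q = 2(p(n-1) + q) - 3n - 2.
Matching the n-coefficient: p = 2p - 3 ⇒ p = 3.
Matching constants: q = -2p + 2q - 2 ⇒ q = 8.
General: s(n) = A·(2)^n + 3 n + 8.
Apply s(0) = 8: A + 8 = 8 ⇒ A = 0.
So s(n) = 3 n + 8.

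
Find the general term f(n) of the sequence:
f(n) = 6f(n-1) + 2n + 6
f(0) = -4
First-order linear with linear forcing.
Homogeneous solution: f_h(n) = A·(6)^n.
Try particular f_p(n) = pn + q. Substituting:
  pn + q = 6(p(n-1) + q) + 2n + 6.
Matching the n-coefficient: p = 6p + 2 ⇒ p = - \frac{2}{5}.
Matching constants: q = -6p + 6q + 6 ⇒ q = - \frac{42}{25}.
General: f(n) = A·(6)^n - \frac{2 n}{5} - \frac{42}{25}.
Apply f(0) = -4: A - \frac{42}{25} = -4 ⇒ A = - \frac{58}{25}.
So f(n) = - \frac{58 \cdot 6^{n}}{25} - \frac{2 n}{5} - \frac{42}{25}.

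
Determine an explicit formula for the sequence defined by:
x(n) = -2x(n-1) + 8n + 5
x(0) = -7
First-order linear with linear forcing.
Homogeneous solution: x_h(n) = A·(-2)^n.
Try particular x_p(n) = pn + q. Substituting:
  pn + q = -2(p(n-1) + q) + 8n + 5.
Matching the n-coefficient: p = -2p + 8 ⇒ p = \frac{8}{3}.
Matching constants: q = 2p - 2q + 5 ⇒ q = \frac{31}{9}.
General: x(n) = A·(-2)^n + \frac{8 n}{3} + \frac{31}{9}.
Apply x(0) = -7: A + \frac{31}{9} = -7 ⇒ A = - \frac{94}{9}.
So x(n) = - \frac{94 \left(-2\right)^{n}}{9} + \frac{8 n}{3} + \frac{31}{9}.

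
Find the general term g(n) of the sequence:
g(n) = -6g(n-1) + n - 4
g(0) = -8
First-order linear with linear forcing.
Homogeneous solution: g_h(n) = A·(-6)^n.
Try particular g_p(n) = pn + q. Substituting:
  pn + q = -6(p(n-1) + q) + n - 4.
Matching the n-coefficient: p = -6p + 1 ⇒ p = \frac{1}{7}.
Matching constants: q = 6p - 6q - 4 ⇒ q = - \frac{22}{49}.
General: g(n) = A·(-6)^n + \frac{n}{7} - \frac{22}{49}.
Apply g(0) = -8: A - \frac{22}{49} = -8 ⇒ A = - \frac{370}{49}.
So g(n) = - \frac{370 \left(-6\right)^{n}}{49} + \frac{n}{7} - \frac{22}{49}.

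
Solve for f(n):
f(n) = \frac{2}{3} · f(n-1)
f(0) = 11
Pure geometric recurrence with ratio \frac{2}{3}.
By induction f(n) = f(0) · (\frac{2}{3})^n = 11 \left(\frac{2}{3}\right)^{n}.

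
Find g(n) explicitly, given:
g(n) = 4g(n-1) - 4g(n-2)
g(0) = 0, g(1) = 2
Characteristic equation: x² - 4x + 4 = 0, which is (x - (2))².
Repeated root r = 2.
General solution: g(n) = (A + Bn)·(2)^n.
From g(0) = 0: A = 0.
From g(1) = 2: (A + B)·(2) = 2 ⇒ B = 1.
So g(n) = \left(n\right) \cdot (2)^n.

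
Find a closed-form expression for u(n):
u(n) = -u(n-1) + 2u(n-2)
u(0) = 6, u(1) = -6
Characteristic equation: x² + x - 2 = 0, which factors as (x - (1))(x - (-2)) = 0.
Roots r₁ = 1, r₂ = -2 (distinct).
General solution: u(n) = A·(1)^n + B·(-2)^n.
From u(0) = 6: A + B = 6.
From u(1) = -6: A - 2B = -6.
Solving: A = 2, B = 4.
So u(n) = 4 \left(-2\right)^{n} + 2.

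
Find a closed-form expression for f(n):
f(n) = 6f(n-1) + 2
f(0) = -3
First-order linear non-homogeneous.
Homogeneous solution: f_h(n) = A·(6)^n.
Try constant particular solution f_p = K: K = 6K + 2 ⇒ K = - \frac{2}{5}.
General: f(n) = A·(6)^n - \frac{2}{5}.
Apply f(0) = -3: A - \frac{2}{5} = -3 ⇒ A = - \frac{13}{5}.
So f(n) = - \frac{13 \cdot 6^{n}}{5} - \frac{2}{5}.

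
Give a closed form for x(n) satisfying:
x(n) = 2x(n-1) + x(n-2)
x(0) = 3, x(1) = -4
Characteristic equation: x² - 2x - 1 = 0.
Discriminant Δ = (2)² + 4·(1) = 8.
Roots r₁,₂ = (2 ± √8)/2, so r₁ = 1 + \sqrt{2}, r₂ = 1 - \sqrt{2}.
General solution: x(n) = A·r₁^n + B·r₂^n.
From the initial conditions, A + B = 3 and r₁A + r₂B = -4.
Since r₁ - r₂ = √8: A = (-4 - (3)r₂)/√8 = \frac{3}{2} - \frac{7 \sqrt{2}}{4}, and B = 3 - A = \frac{3}{2} + \frac{7 \sqrt{2}}{4}.
So x(n) = \left(\frac{3}{2} - \frac{7 \sqrt{2}}{4}\right)\left(1 + \sqrt{2}\right)^n + \left(\frac{3}{2} + \frac{7 \sqrt{2}}{4}\right)\left(1 - \sqrt{2}\right)^n.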